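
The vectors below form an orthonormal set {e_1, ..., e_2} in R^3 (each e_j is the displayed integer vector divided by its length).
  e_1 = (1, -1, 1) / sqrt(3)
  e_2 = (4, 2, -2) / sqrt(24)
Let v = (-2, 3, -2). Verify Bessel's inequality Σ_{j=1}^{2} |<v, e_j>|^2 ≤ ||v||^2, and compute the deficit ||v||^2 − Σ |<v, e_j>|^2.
Σ |<v, e_j>|^2 = 33/2; ||v||^2 = 17; deficit = 1/2

Write each e_j = u_j / sqrt(<u_j, u_j>) where u_j is the displayed integer vector. Then <v, e_j> = <v, u_j> / sqrt(<u_j, u_j>), so |<v, e_j>|^2 = <v, u_j>^2 / <u_j, u_j>.
Coefficients: <v, e_1> = -7/sqrt(3), <v, e_2> = 2/sqrt(24).
Square and sum: Σ |<v, e_j>|^2 = 33/2.
Compute ||v||^2 = v·v = 17.
Deficit = 17 − 33/2 = 1/2 ≥ 0, confirming Bessel's inequality. (The deficit equals ||v − Σ <v,e_j> e_j||^2, the squared distance from v to span{e_j}.)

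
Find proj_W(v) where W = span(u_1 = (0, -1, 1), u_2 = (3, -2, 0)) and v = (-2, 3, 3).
proj_W(v) = (-36/11, 12/11, 12/11)

Set up U = [u_1 | ... | u_2] ∈ R^(3×2). The projector onto W = col(U) is P = U (U^T U)^(-1) U^T.
Compute U^T U =
  [2, 2]
  [2, 13],
and U^T v = (0, -12).
Solve U^T U · c = U^T v for the coefficients: c = (12/11, -12/11). The projection is proj_W(v) = U c.
Check: (v - proj_W(v)) · u_1 = 0  (should be 0).
Check: (v - proj_W(v)) · u_2 = 0  (should be 0).
Result: proj_W(v) = (-36/11, 12/11, 12/11).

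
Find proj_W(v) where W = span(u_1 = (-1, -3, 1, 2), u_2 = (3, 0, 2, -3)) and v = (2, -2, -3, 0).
proj_W(v) = (-1/281, -66/281, 36/281, 23/281)

Set up U = [u_1 | ... | u_2] ∈ R^(4×2). The projector onto W = col(U) is P = U (U^T U)^(-1) U^T.
Compute U^T U =
  [15, -7]
  [-7, 22],
and U^T v = (1, 0).
Solve U^T U · c = U^T v for the coefficients: c = (22/281, 7/281). The projection is proj_W(v) = U c.
Check: (v - proj_W(v)) · u_1 = 0  (should be 0).
Check: (v - proj_W(v)) · u_2 = 0  (should be 0).
Result: proj_W(v) = (-1/281, -66/281, 36/281, 23/281).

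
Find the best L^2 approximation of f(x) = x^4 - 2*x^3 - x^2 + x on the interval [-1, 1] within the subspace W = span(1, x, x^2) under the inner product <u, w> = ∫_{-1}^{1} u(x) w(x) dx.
g(x) = -x^2/7 - x/5 - 3/35

The best approximation g ∈ W is the orthogonal projection of f onto W. Writing g = a_0 + a_1 x + a_2 x^2, the coefficients solve the normal equations G · a = b where
  G_{ij} = <φ_i, φ_j> and b_i = <f, φ_i>, with φ_0 = 1, φ_1 = x, φ_2 = x^2.
G =
  [2, 0, 2/3]
  [0, 2/3, 0]
  [2/3, 0, 2/5],
b = (-4/15, -2/15, -4/35).
Solving gives a_0 = -3/35, a_1 = -1/5, a_2 = -1/7, so
  g(x) = -x^2/7 - x/5 - 3/35.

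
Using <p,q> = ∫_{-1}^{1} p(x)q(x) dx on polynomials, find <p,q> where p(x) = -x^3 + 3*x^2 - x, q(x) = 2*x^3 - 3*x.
<p,q> = 64/35

Expand the product: p(x)·q(x) = -2*x^6 + 6*x^5 + x^4 - 9*x^3 + 3*x^2.
∫_{-1}^{1} of each monomial x^k gives [2/(k+1) if k even, 0 if k odd]. Integrating term-by-term (or equivalently evaluating the antiderivative F(x) = -2*x^7/7 + x^6 + x^5/5 - 9*x^4/4 + x^3 at the endpoints):
  F(1) − F(−1) = -47/140 − (-303/140) = 64/35.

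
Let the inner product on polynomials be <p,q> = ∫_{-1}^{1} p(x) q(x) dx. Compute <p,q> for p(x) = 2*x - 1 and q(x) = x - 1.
<p,q> = 10/3

Expand the product: p(x)·q(x) = 2*x^2 - 3*x + 1.
∫_{-1}^{1} of each monomial x^k gives [2/(k+1) if k even, 0 if k odd]. Integrating term-by-term (or equivalently evaluating the antiderivative F(x) = 2*x^3/3 - 3*x^2/2 + x at the endpoints):
  F(1) − F(−1) = 1/6 − (-19/6) = 10/3.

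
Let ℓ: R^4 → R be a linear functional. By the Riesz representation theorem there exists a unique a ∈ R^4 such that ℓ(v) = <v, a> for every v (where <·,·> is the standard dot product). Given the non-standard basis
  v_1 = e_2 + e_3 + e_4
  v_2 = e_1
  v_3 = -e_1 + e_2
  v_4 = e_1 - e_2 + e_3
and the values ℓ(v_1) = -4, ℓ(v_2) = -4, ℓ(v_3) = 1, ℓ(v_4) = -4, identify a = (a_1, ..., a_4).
a = (-4, -3, -3, 2)

Write a = (a_1, ..., a_4) in the standard basis. For each basis vector v_i, ℓ(v_i) = <v_i, a> is a linear equation in the a_j's. Collect the n equations into a matrix system V a = ℓ, where row i of V is v_i (expressed in the standard basis). Since V is invertible (lower-triangular with 1s on the diagonal, up to permutation), solve by back-substitution:
  V =
[[0, 1, 1, 1],
 [1, 0, 0, 0],
 [-1, 1, 0, 0],
 [1, -1, 1, 0]]
  V a = (-4, -4, 1, -4)
Solving gives a = (-4, -3, -3, 2).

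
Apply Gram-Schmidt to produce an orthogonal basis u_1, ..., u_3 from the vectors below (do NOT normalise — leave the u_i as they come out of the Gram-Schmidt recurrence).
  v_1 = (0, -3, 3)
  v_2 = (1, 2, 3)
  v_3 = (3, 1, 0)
Orthogonal basis:
  u_1 = (0, -3, 3)
  u_2 = (1, 5/2, 5/2)
  u_3 = (70/27, -14/27, -14/27)

Apply the Gram-Schmidt recurrence
  u_1 = v_1
  u_i = v_i − Σ_{j<i} ((v_i · u_j) / (u_j · u_j)) · u_j.

Step by step this gives:
  u_1 = (0, -3, 3)
  u_2 = (1, 5/2, 5/2)
  u_3 = (70/27, -14/27, -14/27)

Orthogonality check:
  u_2 · u_1 = 0 (should be 0)
  u_3 · u_1 = 0 (should be 0)
  u_3 · u_2 = 0 (should be 0)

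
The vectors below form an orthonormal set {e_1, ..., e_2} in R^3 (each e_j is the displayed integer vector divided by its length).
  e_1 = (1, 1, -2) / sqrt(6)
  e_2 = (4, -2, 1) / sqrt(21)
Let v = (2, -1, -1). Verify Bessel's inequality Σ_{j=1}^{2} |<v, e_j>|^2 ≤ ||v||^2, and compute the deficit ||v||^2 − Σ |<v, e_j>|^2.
Σ |<v, e_j>|^2 = 75/14; ||v||^2 = 6; deficit = 9/14

Write each e_j = u_j / sqrt(<u_j, u_j>) where u_j is the displayed integer vector. Then <v, e_j> = <v, u_j> / sqrt(<u_j, u_j>), so |<v, e_j>|^2 = <v, u_j>^2 / <u_j, u_j>.
Coefficients: <v, e_1> = 3/sqrt(6), <v, e_2> = 9/sqrt(21).
Square and sum: Σ |<v, e_j>|^2 = 75/14.
Compute ||v||^2 = v·v = 6.
Deficit = 6 − 75/14 = 9/14 ≥ 0, confirming Bessel's inequality. (The deficit equals ||v − Σ <v,e_j> e_j||^2, the squared distance from v to span{e_j}.)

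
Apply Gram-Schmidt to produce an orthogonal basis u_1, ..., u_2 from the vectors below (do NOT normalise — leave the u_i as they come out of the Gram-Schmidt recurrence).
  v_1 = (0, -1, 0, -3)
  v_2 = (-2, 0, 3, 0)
Orthogonal basis:
  u_1 = (0, -1, 0, -3)
  u_2 = (-2, 0, 3, 0)

Apply the Gram-Schmidt recurrence
  u_1 = v_1
  u_i = v_i − Σ_{j<i} ((v_i · u_j) / (u_j · u_j)) · u_j.

Step by step this gives:
  u_1 = (0, -1, 0, -3)
  u_2 = (-2, 0, 3, 0)

Orthogonality check:
  u_2 · u_1 = 0 (should be 0)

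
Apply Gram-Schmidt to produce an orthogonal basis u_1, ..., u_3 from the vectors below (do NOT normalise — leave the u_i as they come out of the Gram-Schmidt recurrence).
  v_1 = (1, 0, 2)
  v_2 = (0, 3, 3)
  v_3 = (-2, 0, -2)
Orthogonal basis:
  u_1 = (1, 0, 2)
  u_2 = (-6/5, 3, 3/5)
  u_3 = (-2/3, -1/3, 1/3)

Apply the Gram-Schmidt recurrence
  u_1 = v_1
  u_i = v_i − Σ_{j<i} ((v_i · u_j) / (u_j · u_j)) · u_j.

Step by step this gives:
  u_1 = (1, 0, 2)
  u_2 = (-6/5, 3, 3/5)
  u_3 = (-2/3, -1/3, 1/3)

Orthogonality check:
  u_2 · u_1 = 0 (should be 0)
  u_3 · u_1 = 0 (should be 0)
  u_3 · u_2 = 0 (should be 0)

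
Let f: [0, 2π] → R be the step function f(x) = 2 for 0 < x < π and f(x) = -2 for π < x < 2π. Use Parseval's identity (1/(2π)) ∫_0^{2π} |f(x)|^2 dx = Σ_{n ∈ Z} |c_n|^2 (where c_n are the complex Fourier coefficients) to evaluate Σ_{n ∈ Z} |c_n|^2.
Σ |c_n|^2 = 4

Parseval equates the L^2 energy of f (normalised by 1/(2π)) with the ℓ^2 sum of its Fourier coefficients: (1/(2π)) ∫_0^{2π} |f|^2 = Σ |c_n|^2.
Compute the left side: (1/(2π)) [∫_0^π 2^2 dx + ∫_π^{2π} (-2)^2 dx] = (1/(2π)) · (4π + 4π) = (4 + 4)/2 = 4.
So Σ_{n ∈ Z} |c_n|^2 = 4.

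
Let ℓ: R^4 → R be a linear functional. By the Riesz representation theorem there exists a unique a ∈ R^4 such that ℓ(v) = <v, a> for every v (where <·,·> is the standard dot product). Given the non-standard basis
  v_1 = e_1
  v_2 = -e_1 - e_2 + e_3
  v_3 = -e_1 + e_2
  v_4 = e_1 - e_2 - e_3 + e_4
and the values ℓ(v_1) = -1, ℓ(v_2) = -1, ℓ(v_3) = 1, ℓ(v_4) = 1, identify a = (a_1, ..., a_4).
a = (-1, 0, -2, 0)

Write a = (a_1, ..., a_4) in the standard basis. For each basis vector v_i, ℓ(v_i) = <v_i, a> is a linear equation in the a_j's. Collect the n equations into a matrix system V a = ℓ, where row i of V is v_i (expressed in the standard basis). Since V is invertible (lower-triangular with 1s on the diagonal, up to permutation), solve by back-substitution:
  V =
[[1, 0, 0, 0],
 [-1, -1, 1, 0],
 [-1, 1, 0, 0],
 [1, -1, -1, 1]]
  V a = (-1, -1, 1, 1)
Solving gives a = (-1, 0, -2, 0).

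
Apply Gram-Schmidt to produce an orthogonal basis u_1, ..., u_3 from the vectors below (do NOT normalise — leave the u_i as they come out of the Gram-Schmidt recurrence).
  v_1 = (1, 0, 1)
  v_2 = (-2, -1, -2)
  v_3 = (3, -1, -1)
Orthogonal basis:
  u_1 = (1, 0, 1)
  u_2 = (0, -1, 0)
  u_3 = (2, 0, -2)

Apply the Gram-Schmidt recurrence
  u_1 = v_1
  u_i = v_i − Σ_{j<i} ((v_i · u_j) / (u_j · u_j)) · u_j.

Step by step this gives:
  u_1 = (1, 0, 1)
  u_2 = (0, -1, 0)
  u_3 = (2, 0, -2)

Orthogonality check:
  u_2 · u_1 = 0 (should be 0)
  u_3 · u_1 = 0 (should be 0)
  u_3 · u_2 = 0 (should be 0)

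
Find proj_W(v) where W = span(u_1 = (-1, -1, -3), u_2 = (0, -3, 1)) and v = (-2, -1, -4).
proj_W(v) = (-15/11, -117/110, -461/110)

Set up U = [u_1 | ... | u_2] ∈ R^(3×2). The projector onto W = col(U) is P = U (U^T U)^(-1) U^T.
Compute U^T U =
  [11, 0]
  [0, 10],
and U^T v = (15, -1).
Solve U^T U · c = U^T v for the coefficients: c = (15/11, -1/10). The projection is proj_W(v) = U c.
Check: (v - proj_W(v)) · u_1 = 0  (should be 0).
Check: (v - proj_W(v)) · u_2 = 0  (should be 0).
Result: proj_W(v) = (-15/11, -117/110, -461/110).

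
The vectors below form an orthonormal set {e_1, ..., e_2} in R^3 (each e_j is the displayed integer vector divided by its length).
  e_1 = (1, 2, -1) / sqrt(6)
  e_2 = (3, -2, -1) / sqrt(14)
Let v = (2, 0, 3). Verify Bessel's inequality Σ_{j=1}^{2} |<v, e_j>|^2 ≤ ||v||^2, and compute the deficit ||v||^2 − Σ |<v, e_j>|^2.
Σ |<v, e_j>|^2 = 17/21; ||v||^2 = 13; deficit = 256/21

Write each e_j = u_j / sqrt(<u_j, u_j>) where u_j is the displayed integer vector. Then <v, e_j> = <v, u_j> / sqrt(<u_j, u_j>), so |<v, e_j>|^2 = <v, u_j>^2 / <u_j, u_j>.
Coefficients: <v, e_1> = -1/sqrt(6), <v, e_2> = 3/sqrt(14).
Square and sum: Σ |<v, e_j>|^2 = 17/21.
Compute ||v||^2 = v·v = 13.
Deficit = 13 − 17/21 = 256/21 ≥ 0, confirming Bessel's inequality. (The deficit equals ||v − Σ <v,e_j> e_j||^2, the squared distance from v to span{e_j}.)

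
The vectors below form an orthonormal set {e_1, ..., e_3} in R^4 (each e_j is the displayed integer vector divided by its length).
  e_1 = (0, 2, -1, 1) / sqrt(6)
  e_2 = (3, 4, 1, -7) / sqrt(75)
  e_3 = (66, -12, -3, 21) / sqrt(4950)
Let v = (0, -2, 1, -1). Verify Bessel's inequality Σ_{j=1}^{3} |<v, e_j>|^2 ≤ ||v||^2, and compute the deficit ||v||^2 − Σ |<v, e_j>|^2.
Σ |<v, e_j>|^2 = 6; ||v||^2 = 6; deficit = 0

Write each e_j = u_j / sqrt(<u_j, u_j>) where u_j is the displayed integer vector. Then <v, e_j> = <v, u_j> / sqrt(<u_j, u_j>), so |<v, e_j>|^2 = <v, u_j>^2 / <u_j, u_j>.
Coefficients: <v, e_1> = -6/sqrt(6), <v, e_2> = 0/sqrt(75), <v, e_3> = 0/sqrt(4950).
Square and sum: Σ |<v, e_j>|^2 = 6.
Compute ||v||^2 = v·v = 6.
Deficit = 6 − 6 = 0 ≥ 0, confirming Bessel's inequality. (The deficit equals ||v − Σ <v,e_j> e_j||^2, the squared distance from v to span{e_j}.)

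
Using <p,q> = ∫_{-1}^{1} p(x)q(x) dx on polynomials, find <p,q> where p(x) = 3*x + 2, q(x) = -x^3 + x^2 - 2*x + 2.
<p,q> = 62/15

Expand the product: p(x)·q(x) = -3*x^4 + x^3 - 4*x^2 + 2*x + 4.
∫_{-1}^{1} of each monomial x^k gives [2/(k+1) if k even, 0 if k odd]. Integrating term-by-term (or equivalently evaluating the antiderivative F(x) = -3*x^5/5 + x^4/4 - 4*x^3/3 + x^2 + 4*x at the endpoints):
  F(1) − F(−1) = 199/60 − (-49/60) = 62/15.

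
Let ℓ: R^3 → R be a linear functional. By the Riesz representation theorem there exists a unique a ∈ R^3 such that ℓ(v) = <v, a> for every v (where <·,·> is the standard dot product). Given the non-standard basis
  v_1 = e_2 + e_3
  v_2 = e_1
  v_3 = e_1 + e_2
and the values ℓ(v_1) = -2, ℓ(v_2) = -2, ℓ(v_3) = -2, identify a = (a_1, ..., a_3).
a = (-2, 0, -2)

Write a = (a_1, ..., a_3) in the standard basis. For each basis vector v_i, ℓ(v_i) = <v_i, a> is a linear equation in the a_j's. Collect the n equations into a matrix system V a = ℓ, where row i of V is v_i (expressed in the standard basis). Since V is invertible (lower-triangular with 1s on the diagonal, up to permutation), solve by back-substitution:
  V =
[[0, 1, 1],
 [1, 0, 0],
 [1, 1, 0]]
  V a = (-2, -2, -2)
Solving gives a = (-2, 0, -2).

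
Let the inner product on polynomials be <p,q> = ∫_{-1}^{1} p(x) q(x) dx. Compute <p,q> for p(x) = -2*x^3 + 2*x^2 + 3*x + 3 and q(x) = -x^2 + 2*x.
<p,q> = -2/5

Expand the product: p(x)·q(x) = 2*x^5 - 6*x^4 + x^3 + 3*x^2 + 6*x.
∫_{-1}^{1} of each monomial x^k gives [2/(k+1) if k even, 0 if k odd]. Integrating term-by-term (or equivalently evaluating the antiderivative F(x) = x^6/3 - 6*x^5/5 + x^4/4 + x^3 + 3*x^2 at the endpoints):
  F(1) − F(−1) = 203/60 − (227/60) = -2/5.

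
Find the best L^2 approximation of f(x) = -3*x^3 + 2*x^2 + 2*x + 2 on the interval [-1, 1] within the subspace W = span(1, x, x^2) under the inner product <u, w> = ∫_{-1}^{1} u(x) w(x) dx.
g(x) = 2*x^2 + x/5 + 2

The best approximation g ∈ W is the orthogonal projection of f onto W. Writing g = a_0 + a_1 x + a_2 x^2, the coefficients solve the normal equations G · a = b where
  G_{ij} = <φ_i, φ_j> and b_i = <f, φ_i>, with φ_0 = 1, φ_1 = x, φ_2 = x^2.
G =
  [2, 0, 2/3]
  [0, 2/3, 0]
  [2/3, 0, 2/5],
b = (16/3, 2/15, 32/15).
Solving gives a_0 = 2, a_1 = 1/5, a_2 = 2, so
  g(x) = 2*x^2 + x/5 + 2.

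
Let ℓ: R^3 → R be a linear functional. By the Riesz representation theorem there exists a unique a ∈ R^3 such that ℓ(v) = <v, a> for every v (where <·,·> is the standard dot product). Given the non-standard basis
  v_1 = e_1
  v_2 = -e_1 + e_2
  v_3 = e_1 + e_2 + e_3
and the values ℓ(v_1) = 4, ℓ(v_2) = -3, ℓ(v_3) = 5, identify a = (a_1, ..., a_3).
a = (4, 1, 0)

Write a = (a_1, ..., a_3) in the standard basis. For each basis vector v_i, ℓ(v_i) = <v_i, a> is a linear equation in the a_j's. Collect the n equations into a matrix system V a = ℓ, where row i of V is v_i (expressed in the standard basis). Since V is invertible (lower-triangular with 1s on the diagonal, up to permutation), solve by back-substitution:
  V =
[[1, 0, 0],
 [-1, 1, 0],
 [1, 1, 1]]
  V a = (4, -3, 5)
Solving gives a = (4, 1, 0).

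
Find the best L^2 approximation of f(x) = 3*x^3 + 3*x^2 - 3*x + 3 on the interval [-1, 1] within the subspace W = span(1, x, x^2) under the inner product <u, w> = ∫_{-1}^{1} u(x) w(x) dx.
g(x) = 3*x^2 - 6*x/5 + 3

The best approximation g ∈ W is the orthogonal projection of f onto W. Writing g = a_0 + a_1 x + a_2 x^2, the coefficients solve the normal equations G · a = b where
  G_{ij} = <φ_i, φ_j> and b_i = <f, φ_i>, with φ_0 = 1, φ_1 = x, φ_2 = x^2.
G =
  [2, 0, 2/3]
  [0, 2/3, 0]
  [2/3, 0, 2/5],
b = (8, -4/5, 16/5).
Solving gives a_0 = 3, a_1 = -6/5, a_2 = 3, so
  g(x) = 3*x^2 - 6*x/5 + 3.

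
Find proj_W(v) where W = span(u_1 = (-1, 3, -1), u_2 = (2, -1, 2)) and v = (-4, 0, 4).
proj_W(v) = (0, 0, 0)

Set up U = [u_1 | ... | u_2] ∈ R^(3×2). The projector onto W = col(U) is P = U (U^T U)^(-1) U^T.
Compute U^T U =
  [11, -7]
  [-7, 9],
and U^T v = (0, 0).
Solve U^T U · c = U^T v for the coefficients: c = (0, 0). The projection is proj_W(v) = U c.
Check: (v - proj_W(v)) · u_1 = 0  (should be 0).
Check: (v - proj_W(v)) · u_2 = 0  (should be 0).
Result: proj_W(v) = (0, 0, 0).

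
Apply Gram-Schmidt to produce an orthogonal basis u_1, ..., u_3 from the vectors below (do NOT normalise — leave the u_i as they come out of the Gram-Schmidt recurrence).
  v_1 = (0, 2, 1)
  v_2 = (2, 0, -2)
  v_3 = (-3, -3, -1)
Orthogonal basis:
  u_1 = (0, 2, 1)
  u_2 = (2, 4/5, -8/5)
  u_3 = (-10/9, 5/9, -10/9)

Apply the Gram-Schmidt recurrence
  u_1 = v_1
  u_i = v_i − Σ_{j<i} ((v_i · u_j) / (u_j · u_j)) · u_j.

Step by step this gives:
  u_1 = (0, 2, 1)
  u_2 = (2, 4/5, -8/5)
  u_3 = (-10/9, 5/9, -10/9)

Orthogonality check:
  u_2 · u_1 = 0 (should be 0)
  u_3 · u_1 = 0 (should be 0)
  u_3 · u_2 = 0 (should be 0)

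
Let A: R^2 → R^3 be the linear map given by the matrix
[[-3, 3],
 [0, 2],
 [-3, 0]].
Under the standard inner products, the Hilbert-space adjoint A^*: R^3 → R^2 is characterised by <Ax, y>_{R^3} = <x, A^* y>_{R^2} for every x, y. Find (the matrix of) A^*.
A^* = A^T =
[[-3, 0, -3],
 [3, 2, 0]]

For real matrices with standard dot products, the defining identity <Ax, y> = <x, A^* y> gives (Ax)^T y = x^T (A^*) y, i.e. x^T A^T y = x^T (A^*) y. Since this holds for all x, y, we must have A^* = A^T. Therefore
A^* =
[[-3, 0, -3],
 [3, 2, 0]].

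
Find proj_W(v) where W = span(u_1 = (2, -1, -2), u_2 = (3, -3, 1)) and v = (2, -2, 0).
proj_W(v) = (129/61, -114/61, 3/61)

Set up U = [u_1 | ... | u_2] ∈ R^(3×2). The projector onto W = col(U) is P = U (U^T U)^(-1) U^T.
Compute U^T U =
  [9, 7]
  [7, 19],
and U^T v = (6, 12).
Solve U^T U · c = U^T v for the coefficients: c = (15/61, 33/61). The projection is proj_W(v) = U c.
Check: (v - proj_W(v)) · u_1 = 0  (should be 0).
Check: (v - proj_W(v)) · u_2 = 0  (should be 0).
Result: proj_W(v) = (129/61, -114/61, 3/61).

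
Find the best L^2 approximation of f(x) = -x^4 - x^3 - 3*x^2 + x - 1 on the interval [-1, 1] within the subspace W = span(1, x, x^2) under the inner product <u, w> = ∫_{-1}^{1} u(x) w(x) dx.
g(x) = -27*x^2/7 + 2*x/5 - 32/35

The best approximation g ∈ W is the orthogonal projection of f onto W. Writing g = a_0 + a_1 x + a_2 x^2, the coefficients solve the normal equations G · a = b where
  G_{ij} = <φ_i, φ_j> and b_i = <f, φ_i>, with φ_0 = 1, φ_1 = x, φ_2 = x^2.
G =
  [2, 0, 2/3]
  [0, 2/3, 0]
  [2/3, 0, 2/5],
b = (-22/5, 4/15, -226/105).
Solving gives a_0 = -32/35, a_1 = 2/5, a_2 = -27/7, so
  g(x) = -27*x^2/7 + 2*x/5 - 32/35.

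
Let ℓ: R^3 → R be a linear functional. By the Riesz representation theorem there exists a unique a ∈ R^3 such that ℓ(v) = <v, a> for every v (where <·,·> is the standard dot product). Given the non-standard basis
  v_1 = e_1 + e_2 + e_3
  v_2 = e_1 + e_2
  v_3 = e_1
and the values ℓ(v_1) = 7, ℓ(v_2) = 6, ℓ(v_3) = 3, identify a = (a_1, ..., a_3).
a = (3, 3, 1)

Write a = (a_1, ..., a_3) in the standard basis. For each basis vector v_i, ℓ(v_i) = <v_i, a> is a linear equation in the a_j's. Collect the n equations into a matrix system V a = ℓ, where row i of V is v_i (expressed in the standard basis). Since V is invertible (lower-triangular with 1s on the diagonal, up to permutation), solve by back-substitution:
  V =
[[1, 1, 1],
 [1, 1, 0],
 [1, 0, 0]]
  V a = (7, 6, 3)
Solving gives a = (3, 3, 1).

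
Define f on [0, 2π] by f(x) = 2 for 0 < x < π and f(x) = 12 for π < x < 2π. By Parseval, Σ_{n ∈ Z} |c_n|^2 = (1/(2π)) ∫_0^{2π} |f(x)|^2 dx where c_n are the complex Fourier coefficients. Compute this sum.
Σ |c_n|^2 = 74

Parseval equates the L^2 energy of f (normalised by 1/(2π)) with the ℓ^2 sum of its Fourier coefficients: (1/(2π)) ∫_0^{2π} |f|^2 = Σ |c_n|^2.
Compute the left side: (1/(2π)) [∫_0^π 2^2 dx + ∫_π^{2π} 12^2 dx] = (1/(2π)) · (4π + 144π) = (4 + 144)/2 = 74.
So Σ_{n ∈ Z} |c_n|^2 = 74.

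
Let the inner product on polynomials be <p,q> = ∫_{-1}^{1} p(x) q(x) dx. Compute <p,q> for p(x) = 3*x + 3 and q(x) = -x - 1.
<p,q> = -8

Expand the product: p(x)·q(x) = -3*x^2 - 6*x - 3.
∫_{-1}^{1} of each monomial x^k gives [2/(k+1) if k even, 0 if k odd]. Integrating term-by-term (or equivalently evaluating the antiderivative F(x) = -x^3 - 3*x^2 - 3*x at the endpoints):
  F(1) − F(−1) = -7 − (1) = -8.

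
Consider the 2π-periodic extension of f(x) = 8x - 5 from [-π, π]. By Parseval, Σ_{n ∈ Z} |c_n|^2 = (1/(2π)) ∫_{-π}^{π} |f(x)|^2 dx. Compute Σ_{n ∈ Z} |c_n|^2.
Σ |c_n|^2 = 64π^2/3 + 25

Expand and integrate term by term over [-π, π]:
  ∫ (8x)^2 dx = 64·(2π^3/3); ∫ 2·8·(-5)·x dx = 0 (odd integrand); ∫ (-5)^2 dx = 25·2π.
So (1/(2π)) ∫_{-π}^{π} (8x - 5)^2 dx = 64π^2/3 + 25 = 64π^2/3 + 25.
Parseval ⇒ Σ |c_n|^2 = 64π^2/3 + 25.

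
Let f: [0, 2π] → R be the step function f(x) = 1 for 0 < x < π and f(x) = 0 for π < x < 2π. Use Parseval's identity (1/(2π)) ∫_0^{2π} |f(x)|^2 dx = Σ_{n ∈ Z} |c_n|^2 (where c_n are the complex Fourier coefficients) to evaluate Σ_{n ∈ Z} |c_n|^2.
Σ |c_n|^2 = 1/2

Parseval equates the L^2 energy of f (normalised by 1/(2π)) with the ℓ^2 sum of its Fourier coefficients: (1/(2π)) ∫_0^{2π} |f|^2 = Σ |c_n|^2.
Compute the left side: (1/(2π)) [∫_0^π 1^2 dx + ∫_π^{2π} 0^2 dx] = (1/(2π)) · (1π + 0π) = (1 + 0)/2 = 1/2.
So Σ_{n ∈ Z} |c_n|^2 = 1/2.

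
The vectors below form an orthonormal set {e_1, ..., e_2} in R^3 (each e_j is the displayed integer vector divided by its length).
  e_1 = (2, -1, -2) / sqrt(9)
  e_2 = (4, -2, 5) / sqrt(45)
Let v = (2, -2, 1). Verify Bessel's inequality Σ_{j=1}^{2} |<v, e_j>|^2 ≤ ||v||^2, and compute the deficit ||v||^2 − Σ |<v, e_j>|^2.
Σ |<v, e_j>|^2 = 41/5; ||v||^2 = 9; deficit = 4/5

Write each e_j = u_j / sqrt(<u_j, u_j>) where u_j is the displayed integer vector. Then <v, e_j> = <v, u_j> / sqrt(<u_j, u_j>), so |<v, e_j>|^2 = <v, u_j>^2 / <u_j, u_j>.
Coefficients: <v, e_1> = 4/sqrt(9), <v, e_2> = 17/sqrt(45).
Square and sum: Σ |<v, e_j>|^2 = 41/5.
Compute ||v||^2 = v·v = 9.
Deficit = 9 − 41/5 = 4/5 ≥ 0, confirming Bessel's inequality. (The deficit equals ||v − Σ <v,e_j> e_j||^2, the squared distance from v to span{e_j}.)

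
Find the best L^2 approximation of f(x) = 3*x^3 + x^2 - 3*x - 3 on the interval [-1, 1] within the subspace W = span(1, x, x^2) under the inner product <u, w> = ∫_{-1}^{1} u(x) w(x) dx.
g(x) = x^2 - 6*x/5 - 3

The best approximation g ∈ W is the orthogonal projection of f onto W. Writing g = a_0 + a_1 x + a_2 x^2, the coefficients solve the normal equations G · a = b where
  G_{ij} = <φ_i, φ_j> and b_i = <f, φ_i>, with φ_0 = 1, φ_1 = x, φ_2 = x^2.
G =
  [2, 0, 2/3]
  [0, 2/3, 0]
  [2/3, 0, 2/5],
b = (-16/3, -4/5, -8/5).
Solving gives a_0 = -3, a_1 = -6/5, a_2 = 1, so
  g(x) = x^2 - 6*x/5 - 3.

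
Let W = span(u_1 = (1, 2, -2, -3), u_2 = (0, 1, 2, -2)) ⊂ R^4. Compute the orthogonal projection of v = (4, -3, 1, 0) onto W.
proj_W(v) = (-16/73, -33/73, 30/73, 50/73)

Set up U = [u_1 | ... | u_2] ∈ R^(4×2). The projector onto W = col(U) is P = U (U^T U)^(-1) U^T.
Compute U^T U =
  [18, 4]
  [4, 9],
and U^T v = (-4, -1).
Solve U^T U · c = U^T v for the coefficients: c = (-16/73, -1/73). The projection is proj_W(v) = U c.
Check: (v - proj_W(v)) · u_1 = 0  (should be 0).
Check: (v - proj_W(v)) · u_2 = 0  (should be 0).
Result: proj_W(v) = (-16/73, -33/73, 30/73, 50/73).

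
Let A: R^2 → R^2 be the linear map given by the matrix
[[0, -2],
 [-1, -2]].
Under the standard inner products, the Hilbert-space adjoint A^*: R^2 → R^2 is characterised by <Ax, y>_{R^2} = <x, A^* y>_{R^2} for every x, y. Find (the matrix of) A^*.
A^* = A^T =
[[0, -1],
 [-2, -2]]

For real matrices with standard dot products, the defining identity <Ax, y> = <x, A^* y> gives (Ax)^T y = x^T (A^*) y, i.e. x^T A^T y = x^T (A^*) y. Since this holds for all x, y, we must have A^* = A^T. Therefore
A^* =
[[0, -1],
 [-2, -2]].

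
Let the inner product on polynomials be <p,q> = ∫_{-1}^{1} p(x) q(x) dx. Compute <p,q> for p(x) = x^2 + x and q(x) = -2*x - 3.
<p,q> = -10/3

Expand the product: p(x)·q(x) = -2*x^3 - 5*x^2 - 3*x.
∫_{-1}^{1} of each monomial x^k gives [2/(k+1) if k even, 0 if k odd]. Integrating term-by-term (or equivalently evaluating the antiderivative F(x) = -x^4/2 - 5*x^3/3 - 3*x^2/2 at the endpoints):
  F(1) − F(−1) = -11/3 − (-1/3) = -10/3.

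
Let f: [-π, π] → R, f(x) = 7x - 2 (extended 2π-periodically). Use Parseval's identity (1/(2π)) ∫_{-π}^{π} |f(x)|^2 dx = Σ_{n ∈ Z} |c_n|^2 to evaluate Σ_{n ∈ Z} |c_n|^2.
Σ |c_n|^2 = 49π^2/3 + 4

Expand and integrate term by term over [-π, π]:
  ∫ (7x)^2 dx = 49·(2π^3/3); ∫ 2·7·(-2)·x dx = 0 (odd integrand); ∫ (-2)^2 dx = 4·2π.
So (1/(2π)) ∫_{-π}^{π} (7x - 2)^2 dx = 49π^2/3 + 4 = 49π^2/3 + 4.
Parseval ⇒ Σ |c_n|^2 = 49π^2/3 + 4.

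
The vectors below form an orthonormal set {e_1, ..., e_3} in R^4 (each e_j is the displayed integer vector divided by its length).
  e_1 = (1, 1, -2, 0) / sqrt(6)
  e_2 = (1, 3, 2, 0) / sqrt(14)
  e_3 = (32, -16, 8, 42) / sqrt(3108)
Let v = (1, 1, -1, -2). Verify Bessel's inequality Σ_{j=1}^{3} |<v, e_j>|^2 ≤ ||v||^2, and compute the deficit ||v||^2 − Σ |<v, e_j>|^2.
Σ |<v, e_j>|^2 = 178/37; ||v||^2 = 7; deficit = 81/37

Write each e_j = u_j / sqrt(<u_j, u_j>) where u_j is the displayed integer vector. Then <v, e_j> = <v, u_j> / sqrt(<u_j, u_j>), so |<v, e_j>|^2 = <v, u_j>^2 / <u_j, u_j>.
Coefficients: <v, e_1> = 4/sqrt(6), <v, e_2> = 2/sqrt(14), <v, e_3> = -76/sqrt(3108).
Square and sum: Σ |<v, e_j>|^2 = 178/37.
Compute ||v||^2 = v·v = 7.
Deficit = 7 − 178/37 = 81/37 ≥ 0, confirming Bessel's inequality. (The deficit equals ||v − Σ <v,e_j> e_j||^2, the squared distance from v to span{e_j}.)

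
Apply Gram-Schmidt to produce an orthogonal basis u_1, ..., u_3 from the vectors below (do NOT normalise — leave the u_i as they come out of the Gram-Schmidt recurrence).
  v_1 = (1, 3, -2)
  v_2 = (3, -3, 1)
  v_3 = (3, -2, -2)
Orthogonal basis:
  u_1 = (1, 3, -2)
  u_2 = (25/7, -9/7, -1/7)
  u_3 = (-87/202, -203/202, -174/101)

Apply the Gram-Schmidt recurrence
  u_1 = v_1
  u_i = v_i − Σ_{j<i} ((v_i · u_j) / (u_j · u_j)) · u_j.

Step by step this gives:
  u_1 = (1, 3, -2)
  u_2 = (25/7, -9/7, -1/7)
  u_3 = (-87/202, -203/202, -174/101)

Orthogonality check:
  u_2 · u_1 = 0 (should be 0)
  u_3 · u_1 = 0 (should be 0)
  u_3 · u_2 = 0 (should be 0)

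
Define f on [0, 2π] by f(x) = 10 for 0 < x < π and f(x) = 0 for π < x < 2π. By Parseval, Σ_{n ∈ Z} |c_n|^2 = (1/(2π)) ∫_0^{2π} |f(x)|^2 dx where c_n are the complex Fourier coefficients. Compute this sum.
Σ |c_n|^2 = 50

Parseval equates the L^2 energy of f (normalised by 1/(2π)) with the ℓ^2 sum of its Fourier coefficients: (1/(2π)) ∫_0^{2π} |f|^2 = Σ |c_n|^2.
Compute the left side: (1/(2π)) [∫_0^π 10^2 dx + ∫_π^{2π} 0^2 dx] = (1/(2π)) · (100π + 0π) = (100 + 0)/2 = 50.
So Σ_{n ∈ Z} |c_n|^2 = 50.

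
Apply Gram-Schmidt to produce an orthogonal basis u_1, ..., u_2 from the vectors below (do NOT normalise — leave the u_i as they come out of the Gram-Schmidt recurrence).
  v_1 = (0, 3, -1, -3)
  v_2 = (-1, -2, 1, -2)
Orthogonal basis:
  u_1 = (0, 3, -1, -3)
  u_2 = (-1, -35/19, 18/19, -41/19)

Apply the Gram-Schmidt recurrence
  u_1 = v_1
  u_i = v_i − Σ_{j<i} ((v_i · u_j) / (u_j · u_j)) · u_j.

Step by step this gives:
  u_1 = (0, 3, -1, -3)
  u_2 = (-1, -35/19, 18/19, -41/19)

Orthogonality check:
  u_2 · u_1 = 0 (should be 0)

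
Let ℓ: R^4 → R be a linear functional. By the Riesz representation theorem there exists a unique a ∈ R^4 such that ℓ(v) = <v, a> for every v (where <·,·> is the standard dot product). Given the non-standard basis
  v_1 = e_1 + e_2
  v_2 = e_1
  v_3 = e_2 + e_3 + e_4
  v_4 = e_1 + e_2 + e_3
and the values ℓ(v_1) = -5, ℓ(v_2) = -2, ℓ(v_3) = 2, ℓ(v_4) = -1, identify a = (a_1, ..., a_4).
a = (-2, -3, 4, 1)

Write a = (a_1, ..., a_4) in the standard basis. For each basis vector v_i, ℓ(v_i) = <v_i, a> is a linear equation in the a_j's. Collect the n equations into a matrix system V a = ℓ, where row i of V is v_i (expressed in the standard basis). Since V is invertible (lower-triangular with 1s on the diagonal, up to permutation), solve by back-substitution:
  V =
[[1, 1, 0, 0],
 [1, 0, 0, 0],
 [0, 1, 1, 1],
 [1, 1, 1, 0]]
  V a = (-5, -2, 2, -1)
Solving gives a = (-2, -3, 4, 1).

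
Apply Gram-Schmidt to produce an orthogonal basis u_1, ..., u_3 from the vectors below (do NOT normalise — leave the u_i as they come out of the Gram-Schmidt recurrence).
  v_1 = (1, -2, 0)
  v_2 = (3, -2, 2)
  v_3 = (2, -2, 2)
Orthogonal basis:
  u_1 = (1, -2, 0)
  u_2 = (8/5, 4/5, 2)
  u_3 = (-4/9, -2/9, 4/9)

Apply the Gram-Schmidt recurrence
  u_1 = v_1
  u_i = v_i − Σ_{j<i} ((v_i · u_j) / (u_j · u_j)) · u_j.

Step by step this gives:
  u_1 = (1, -2, 0)
  u_2 = (8/5, 4/5, 2)
  u_3 = (-4/9, -2/9, 4/9)

Orthogonality check:
  u_2 · u_1 = 0 (should be 0)
  u_3 · u_1 = 0 (should be 0)
  u_3 · u_2 = 0 (should be 0)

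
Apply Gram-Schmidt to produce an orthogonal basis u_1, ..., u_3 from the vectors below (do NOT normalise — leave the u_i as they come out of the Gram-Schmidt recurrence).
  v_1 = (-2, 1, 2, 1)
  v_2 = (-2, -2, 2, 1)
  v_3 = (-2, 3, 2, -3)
Orthogonal basis:
  u_1 = (-2, 1, 2, 1)
  u_2 = (-3/5, -27/10, 3/5, 3/10)
  u_3 = (-8/9, 0, 8/9, -32/9)

Apply the Gram-Schmidt recurrence
  u_1 = v_1
  u_i = v_i − Σ_{j<i} ((v_i · u_j) / (u_j · u_j)) · u_j.

Step by step this gives:
  u_1 = (-2, 1, 2, 1)
  u_2 = (-3/5, -27/10, 3/5, 3/10)
  u_3 = (-8/9, 0, 8/9, -32/9)

Orthogonality check:
  u_2 · u_1 = 0 (should be 0)
  u_3 · u_1 = 0 (should be 0)
  u_3 · u_2 = 0 (should be 0)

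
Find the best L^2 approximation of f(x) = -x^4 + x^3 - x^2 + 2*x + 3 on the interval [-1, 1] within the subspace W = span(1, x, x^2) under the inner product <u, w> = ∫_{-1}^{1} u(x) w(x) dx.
g(x) = -13*x^2/7 + 13*x/5 + 108/35

The best approximation g ∈ W is the orthogonal projection of f onto W. Writing g = a_0 + a_1 x + a_2 x^2, the coefficients solve the normal equations G · a = b where
  G_{ij} = <φ_i, φ_j> and b_i = <f, φ_i>, with φ_0 = 1, φ_1 = x, φ_2 = x^2.
G =
  [2, 0, 2/3]
  [0, 2/3, 0]
  [2/3, 0, 2/5],
b = (74/15, 26/15, 46/35).
Solving gives a_0 = 108/35, a_1 = 13/5, a_2 = -13/7, so
  g(x) = -13*x^2/7 + 13*x/5 + 108/35.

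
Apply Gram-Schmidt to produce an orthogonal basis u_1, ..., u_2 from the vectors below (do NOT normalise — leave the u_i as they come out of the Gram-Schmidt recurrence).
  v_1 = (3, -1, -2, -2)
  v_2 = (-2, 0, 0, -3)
Orthogonal basis:
  u_1 = (3, -1, -2, -2)
  u_2 = (-2, 0, 0, -3)

Apply the Gram-Schmidt recurrence
  u_1 = v_1
  u_i = v_i − Σ_{j<i} ((v_i · u_j) / (u_j · u_j)) · u_j.

Step by step this gives:
  u_1 = (3, -1, -2, -2)
  u_2 = (-2, 0, 0, -3)

Orthogonality check:
  u_2 · u_1 = 0 (should be 0)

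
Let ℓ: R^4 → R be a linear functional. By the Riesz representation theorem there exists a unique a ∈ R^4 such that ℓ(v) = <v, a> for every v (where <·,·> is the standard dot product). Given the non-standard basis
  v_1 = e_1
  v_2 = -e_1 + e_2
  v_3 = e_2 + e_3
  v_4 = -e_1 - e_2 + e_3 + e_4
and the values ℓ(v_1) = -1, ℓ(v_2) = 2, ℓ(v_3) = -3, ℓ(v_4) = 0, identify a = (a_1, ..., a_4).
a = (-1, 1, -4, 4)

Write a = (a_1, ..., a_4) in the standard basis. For each basis vector v_i, ℓ(v_i) = <v_i, a> is a linear equation in the a_j's. Collect the n equations into a matrix system V a = ℓ, where row i of V is v_i (expressed in the standard basis). Since V is invertible (lower-triangular with 1s on the diagonal, up to permutation), solve by back-substitution:
  V =
[[1, 0, 0, 0],
 [-1, 1, 0, 0],
 [0, 1, 1, 0],
 [-1, -1, 1, 1]]
  V a = (-1, 2, -3, 0)
Solving gives a = (-1, 1, -4, 4).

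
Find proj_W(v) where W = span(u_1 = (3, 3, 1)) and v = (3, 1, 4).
proj_W(v) = (48/19, 48/19, 16/19)

Set up U = [u_1 | ... | u_1] ∈ R^(3×1). The projector onto W = col(U) is P = U (U^T U)^(-1) U^T.
Compute U^T U =
  [19],
and U^T v = (16).
Solve U^T U · c = U^T v for the coefficients: c = (16/19). The projection is proj_W(v) = U c.
Check: (v - proj_W(v)) · u_1 = 0  (should be 0).
Result: proj_W(v) = (48/19, 48/19, 16/19).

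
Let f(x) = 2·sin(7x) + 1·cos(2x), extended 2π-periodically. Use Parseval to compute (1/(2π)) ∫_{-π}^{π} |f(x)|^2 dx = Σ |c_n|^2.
Σ |c_n|^2 = 5/2

Expand |f|^2 and use orthogonality of {sin(nx), cos(mx)} on [-π, π]:
  ∫_{-π}^{π} sin(nx)^2 dx = π, ∫ cos(mx)^2 dx = π, and cross terms integrate to 0.
So ∫_{-π}^{π} f(x)^2 dx = 2^2 · π + 1^2 · π = (4 + 1)π.
Divide by 2π: (4 + 1)/2 = 5/2.
By Parseval, this equals Σ |c_n|^2.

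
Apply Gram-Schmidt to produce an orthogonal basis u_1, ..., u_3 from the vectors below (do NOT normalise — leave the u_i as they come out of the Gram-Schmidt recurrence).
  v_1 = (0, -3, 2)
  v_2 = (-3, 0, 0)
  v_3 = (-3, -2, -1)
Orthogonal basis:
  u_1 = (0, -3, 2)
  u_2 = (-3, 0, 0)
  u_3 = (0, -14/13, -21/13)

Apply the Gram-Schmidt recurrence
  u_1 = v_1
  u_i = v_i − Σ_{j<i} ((v_i · u_j) / (u_j · u_j)) · u_j.

Step by step this gives:
  u_1 = (0, -3, 2)
  u_2 = (-3, 0, 0)
  u_3 = (0, -14/13, -21/13)

Orthogonality check:
  u_2 · u_1 = 0 (should be 0)
  u_3 · u_1 = 0 (should be 0)
  u_3 · u_2 = 0 (should be 0)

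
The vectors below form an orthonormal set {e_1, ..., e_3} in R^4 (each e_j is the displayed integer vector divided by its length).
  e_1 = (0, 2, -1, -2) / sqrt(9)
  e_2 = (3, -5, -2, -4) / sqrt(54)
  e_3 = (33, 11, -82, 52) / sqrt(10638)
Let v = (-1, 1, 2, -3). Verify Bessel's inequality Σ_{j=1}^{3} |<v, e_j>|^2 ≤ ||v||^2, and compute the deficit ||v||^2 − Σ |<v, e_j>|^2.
Σ |<v, e_j>|^2 = 2954/197; ||v||^2 = 15; deficit = 1/197

Write each e_j = u_j / sqrt(<u_j, u_j>) where u_j is the displayed integer vector. Then <v, e_j> = <v, u_j> / sqrt(<u_j, u_j>), so |<v, e_j>|^2 = <v, u_j>^2 / <u_j, u_j>.
Coefficients: <v, e_1> = 6/sqrt(9), <v, e_2> = 0/sqrt(54), <v, e_3> = -342/sqrt(10638).
Square and sum: Σ |<v, e_j>|^2 = 2954/197.
Compute ||v||^2 = v·v = 15.
Deficit = 15 − 2954/197 = 1/197 ≥ 0, confirming Bessel's inequality. (The deficit equals ||v − Σ <v,e_j> e_j||^2, the squared distance from v to span{e_j}.)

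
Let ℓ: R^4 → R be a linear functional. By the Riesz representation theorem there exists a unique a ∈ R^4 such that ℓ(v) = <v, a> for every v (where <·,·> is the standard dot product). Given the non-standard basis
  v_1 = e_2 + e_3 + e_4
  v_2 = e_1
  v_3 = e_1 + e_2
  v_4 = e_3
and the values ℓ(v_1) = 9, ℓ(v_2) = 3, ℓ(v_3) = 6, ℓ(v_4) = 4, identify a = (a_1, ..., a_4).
a = (3, 3, 4, 2)

Write a = (a_1, ..., a_4) in the standard basis. For each basis vector v_i, ℓ(v_i) = <v_i, a> is a linear equation in the a_j's. Collect the n equations into a matrix system V a = ℓ, where row i of V is v_i (expressed in the standard basis). Since V is invertible (lower-triangular with 1s on the diagonal, up to permutation), solve by back-substitution:
  V =
[[0, 1, 1, 1],
 [1, 0, 0, 0],
 [1, 1, 0, 0],
 [0, 0, 1, 0]]
  V a = (9, 3, 6, 4)
Solving gives a = (3, 3, 4, 2).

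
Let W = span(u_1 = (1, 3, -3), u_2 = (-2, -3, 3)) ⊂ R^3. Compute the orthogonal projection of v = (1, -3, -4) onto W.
proj_W(v) = (1, 1/2, -1/2)

Set up U = [u_1 | ... | u_2] ∈ R^(3×2). The projector onto W = col(U) is P = U (U^T U)^(-1) U^T.
Compute U^T U =
  [19, -20]
  [-20, 22],
and U^T v = (4, -5).
Solve U^T U · c = U^T v for the coefficients: c = (-2/3, -5/6). The projection is proj_W(v) = U c.
Check: (v - proj_W(v)) · u_1 = 0  (should be 0).
Check: (v - proj_W(v)) · u_2 = 0  (should be 0).
Result: proj_W(v) = (1, 1/2, -1/2).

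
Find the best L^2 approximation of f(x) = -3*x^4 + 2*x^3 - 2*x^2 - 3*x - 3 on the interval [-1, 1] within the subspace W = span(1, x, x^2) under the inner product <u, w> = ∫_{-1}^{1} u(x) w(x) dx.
g(x) = -32*x^2/7 - 9*x/5 - 96/35

The best approximation g ∈ W is the orthogonal projection of f onto W. Writing g = a_0 + a_1 x + a_2 x^2, the coefficients solve the normal equations G · a = b where
  G_{ij} = <φ_i, φ_j> and b_i = <f, φ_i>, with φ_0 = 1, φ_1 = x, φ_2 = x^2.
G =
  [2, 0, 2/3]
  [0, 2/3, 0]
  [2/3, 0, 2/5],
b = (-128/15, -6/5, -128/35).
Solving gives a_0 = -96/35, a_1 = -9/5, a_2 = -32/7, so
  g(x) = -32*x^2/7 - 9*x/5 - 96/35.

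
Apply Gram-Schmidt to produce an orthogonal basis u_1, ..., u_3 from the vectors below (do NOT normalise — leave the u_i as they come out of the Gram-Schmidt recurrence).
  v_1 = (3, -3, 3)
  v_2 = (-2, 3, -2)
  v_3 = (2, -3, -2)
Orthogonal basis:
  u_1 = (3, -3, 3)
  u_2 = (1/3, 2/3, 1/3)
  u_3 = (2, 0, -2)

Apply the Gram-Schmidt recurrence
  u_1 = v_1
  u_i = v_i − Σ_{j<i} ((v_i · u_j) / (u_j · u_j)) · u_j.

Step by step this gives:
  u_1 = (3, -3, 3)
  u_2 = (1/3, 2/3, 1/3)
  u_3 = (2, 0, -2)

Orthogonality check:
  u_2 · u_1 = 0 (should be 0)
  u_3 · u_1 = 0 (should be 0)
  u_3 · u_2 = 0 (should be 0)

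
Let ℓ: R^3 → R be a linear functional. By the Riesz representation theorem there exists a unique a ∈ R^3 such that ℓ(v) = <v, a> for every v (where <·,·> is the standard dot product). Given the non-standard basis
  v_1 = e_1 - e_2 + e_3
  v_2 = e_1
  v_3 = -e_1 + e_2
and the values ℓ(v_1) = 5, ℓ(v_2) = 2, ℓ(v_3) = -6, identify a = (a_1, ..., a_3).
a = (2, -4, -1)

Write a = (a_1, ..., a_3) in the standard basis. For each basis vector v_i, ℓ(v_i) = <v_i, a> is a linear equation in the a_j's. Collect the n equations into a matrix system V a = ℓ, where row i of V is v_i (expressed in the standard basis). Since V is invertible (lower-triangular with 1s on the diagonal, up to permutation), solve by back-substitution:
  V =
[[1, -1, 1],
 [1, 0, 0],
 [-1, 1, 0]]
  V a = (5, 2, -6)
Solving gives a = (2, -4, -1).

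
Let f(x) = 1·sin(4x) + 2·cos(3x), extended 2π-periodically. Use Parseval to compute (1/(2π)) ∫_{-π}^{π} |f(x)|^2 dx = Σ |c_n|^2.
Σ |c_n|^2 = 5/2

Expand |f|^2 and use orthogonality of {sin(nx), cos(mx)} on [-π, π]:
  ∫_{-π}^{π} sin(nx)^2 dx = π, ∫ cos(mx)^2 dx = π, and cross terms integrate to 0.
So ∫_{-π}^{π} f(x)^2 dx = 1^2 · π + 2^2 · π = (1 + 4)π.
Divide by 2π: (1 + 4)/2 = 5/2.
By Parseval, this equals Σ |c_n|^2.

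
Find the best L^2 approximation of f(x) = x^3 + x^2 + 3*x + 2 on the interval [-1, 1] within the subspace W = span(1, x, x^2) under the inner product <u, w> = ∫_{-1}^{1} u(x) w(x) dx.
g(x) = x^2 + 18*x/5 + 2

The best approximation g ∈ W is the orthogonal projection of f onto W. Writing g = a_0 + a_1 x + a_2 x^2, the coefficients solve the normal equations G · a = b where
  G_{ij} = <φ_i, φ_j> and b_i = <f, φ_i>, with φ_0 = 1, φ_1 = x, φ_2 = x^2.
G =
  [2, 0, 2/3]
  [0, 2/3, 0]
  [2/3, 0, 2/5],
b = (14/3, 12/5, 26/15).
Solving gives a_0 = 2, a_1 = 18/5, a_2 = 1, so
  g(x) = x^2 + 18*x/5 + 2.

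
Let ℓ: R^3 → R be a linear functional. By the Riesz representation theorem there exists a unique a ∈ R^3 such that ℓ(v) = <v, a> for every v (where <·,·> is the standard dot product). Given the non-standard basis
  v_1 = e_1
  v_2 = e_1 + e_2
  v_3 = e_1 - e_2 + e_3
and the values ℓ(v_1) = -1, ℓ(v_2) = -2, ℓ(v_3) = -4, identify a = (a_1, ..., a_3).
a = (-1, -1, -4)

Write a = (a_1, ..., a_3) in the standard basis. For each basis vector v_i, ℓ(v_i) = <v_i, a> is a linear equation in the a_j's. Collect the n equations into a matrix system V a = ℓ, where row i of V is v_i (expressed in the standard basis). Since V is invertible (lower-triangular with 1s on the diagonal, up to permutation), solve by back-substitution:
  V =
[[1, 0, 0],
 [1, 1, 0],
 [1, -1, 1]]
  V a = (-1, -2, -4)
Solving gives a = (-1, -1, -4).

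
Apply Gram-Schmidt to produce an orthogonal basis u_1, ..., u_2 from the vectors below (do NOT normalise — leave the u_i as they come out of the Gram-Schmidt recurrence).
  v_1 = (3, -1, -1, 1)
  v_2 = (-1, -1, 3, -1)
Orthogonal basis:
  u_1 = (3, -1, -1, 1)
  u_2 = (1/2, -3/2, 5/2, -1/2)

Apply the Gram-Schmidt recurrence
  u_1 = v_1
  u_i = v_i − Σ_{j<i} ((v_i · u_j) / (u_j · u_j)) · u_j.

Step by step this gives:
  u_1 = (3, -1, -1, 1)
  u_2 = (1/2, -3/2, 5/2, -1/2)

Orthogonality check:
  u_2 · u_1 = 0 (should be 0)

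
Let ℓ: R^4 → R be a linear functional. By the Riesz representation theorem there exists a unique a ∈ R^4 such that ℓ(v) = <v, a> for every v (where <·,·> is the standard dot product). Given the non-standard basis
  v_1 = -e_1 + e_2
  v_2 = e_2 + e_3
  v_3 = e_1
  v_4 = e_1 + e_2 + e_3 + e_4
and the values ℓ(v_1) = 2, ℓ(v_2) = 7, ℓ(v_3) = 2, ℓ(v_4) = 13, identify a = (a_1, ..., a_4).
a = (2, 4, 3, 4)

Write a = (a_1, ..., a_4) in the standard basis. For each basis vector v_i, ℓ(v_i) = <v_i, a> is a linear equation in the a_j's. Collect the n equations into a matrix system V a = ℓ, where row i of V is v_i (expressed in the standard basis). Since V is invertible (lower-triangular with 1s on the diagonal, up to permutation), solve by back-substitution:
  V =
[[-1, 1, 0, 0],
 [0, 1, 1, 0],
 [1, 0, 0, 0],
 [1, 1, 1, 1]]
  V a = (2, 7, 2, 13)
Solving gives a = (2, 4, 3, 4).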